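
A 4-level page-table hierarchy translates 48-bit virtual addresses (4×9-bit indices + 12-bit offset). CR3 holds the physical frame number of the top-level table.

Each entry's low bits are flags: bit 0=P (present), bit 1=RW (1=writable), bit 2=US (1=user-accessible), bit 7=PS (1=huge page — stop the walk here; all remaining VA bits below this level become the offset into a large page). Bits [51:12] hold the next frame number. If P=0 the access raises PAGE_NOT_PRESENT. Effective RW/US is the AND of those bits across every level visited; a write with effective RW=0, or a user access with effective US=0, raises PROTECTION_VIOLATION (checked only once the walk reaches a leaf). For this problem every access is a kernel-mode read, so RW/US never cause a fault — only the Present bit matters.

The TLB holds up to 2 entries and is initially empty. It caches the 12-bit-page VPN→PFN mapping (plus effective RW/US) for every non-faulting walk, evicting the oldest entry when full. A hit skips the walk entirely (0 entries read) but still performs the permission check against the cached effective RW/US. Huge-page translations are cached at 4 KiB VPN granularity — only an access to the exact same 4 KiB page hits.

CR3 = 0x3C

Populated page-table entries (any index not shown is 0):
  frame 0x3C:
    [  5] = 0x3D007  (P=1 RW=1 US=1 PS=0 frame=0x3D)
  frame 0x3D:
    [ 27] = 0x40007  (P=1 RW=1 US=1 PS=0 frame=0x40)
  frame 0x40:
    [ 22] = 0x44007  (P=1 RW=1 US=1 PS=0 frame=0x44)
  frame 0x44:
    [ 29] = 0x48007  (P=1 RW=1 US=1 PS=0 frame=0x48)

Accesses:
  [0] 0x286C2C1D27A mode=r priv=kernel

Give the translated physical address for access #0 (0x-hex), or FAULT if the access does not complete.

Walk each access:
#0 VA=0x286C2C1D27A (r,kernel):
  L0: frame=0x3C idx=5 entry=0x3D007 [P=1 RW=1 US=1 PS=0]
  L1: frame=0x3D idx=27 entry=0x40007 [P=1 RW=1 US=1 PS=0]
  L2: frame=0x40 idx=22 entry=0x44007 [P=1 RW=1 US=1 PS=0]
  L3: frame=0x44 idx=29 entry=0x48007 [P=1 RW=1 US=1 PS=0]
  ✓ 0x4827A  — 4 lookups

Access #0 PA: 0x4827A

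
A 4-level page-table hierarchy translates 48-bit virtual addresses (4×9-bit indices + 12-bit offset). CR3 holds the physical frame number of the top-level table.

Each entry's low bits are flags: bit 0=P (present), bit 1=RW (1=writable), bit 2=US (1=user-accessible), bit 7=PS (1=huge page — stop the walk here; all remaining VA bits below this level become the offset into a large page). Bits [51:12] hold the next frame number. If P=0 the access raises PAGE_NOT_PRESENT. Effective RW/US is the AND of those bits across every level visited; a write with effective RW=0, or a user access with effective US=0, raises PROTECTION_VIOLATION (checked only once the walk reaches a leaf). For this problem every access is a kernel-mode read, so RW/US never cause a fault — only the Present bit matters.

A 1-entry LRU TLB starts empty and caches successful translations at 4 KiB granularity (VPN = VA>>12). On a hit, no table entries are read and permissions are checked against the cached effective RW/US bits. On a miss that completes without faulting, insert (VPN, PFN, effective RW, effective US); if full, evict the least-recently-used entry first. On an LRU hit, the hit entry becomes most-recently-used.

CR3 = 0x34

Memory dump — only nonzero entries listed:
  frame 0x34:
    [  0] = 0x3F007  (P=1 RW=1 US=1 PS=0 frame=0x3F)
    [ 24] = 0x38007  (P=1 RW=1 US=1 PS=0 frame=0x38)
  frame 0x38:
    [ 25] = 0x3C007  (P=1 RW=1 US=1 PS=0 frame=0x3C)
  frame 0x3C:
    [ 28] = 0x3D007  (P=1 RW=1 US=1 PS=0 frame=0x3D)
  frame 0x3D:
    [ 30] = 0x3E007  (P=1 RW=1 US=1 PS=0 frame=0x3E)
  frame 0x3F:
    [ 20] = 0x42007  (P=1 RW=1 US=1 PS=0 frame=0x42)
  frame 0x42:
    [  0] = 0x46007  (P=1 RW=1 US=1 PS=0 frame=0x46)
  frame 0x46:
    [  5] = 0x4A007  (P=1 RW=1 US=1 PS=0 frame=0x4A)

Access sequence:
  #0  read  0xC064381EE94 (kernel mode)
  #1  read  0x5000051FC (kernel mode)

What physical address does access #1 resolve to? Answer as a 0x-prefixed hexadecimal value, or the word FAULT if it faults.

Walk each access:
#0 VA=0xC064381EE94 (r,kernel):
  L0 @0x34[24] → 0x38007  P=1,RW=1,US=1,PS=0
  L1 @0x38[25] → 0x3C007  P=1,RW=1,US=1,PS=0
  L2 @0x3C[28] → 0x3D007  P=1,RW=1,US=1,PS=0
  L3 @0x3D[30] → 0x3E007  P=1,RW=1,US=1,PS=0
  ✓ 0x3EE94  — 4 lookups
#1 VA=0x5000051FC (r,kernel):
  L0 @0x34[0] → 0x3F007  P=1,RW=1,US=1,PS=0
  L1 @0x3F[20] → 0x42007  P=1,RW=1,US=1,PS=0
  L2 @0x42[0] → 0x46007  P=1,RW=1,US=1,PS=0
  L3 @0x46[5] → 0x4A007  P=1,RW=1,US=1,PS=0
  ✓ 0x4A1FC  — 4 lookups

Access #1 PA: 0x4A1FC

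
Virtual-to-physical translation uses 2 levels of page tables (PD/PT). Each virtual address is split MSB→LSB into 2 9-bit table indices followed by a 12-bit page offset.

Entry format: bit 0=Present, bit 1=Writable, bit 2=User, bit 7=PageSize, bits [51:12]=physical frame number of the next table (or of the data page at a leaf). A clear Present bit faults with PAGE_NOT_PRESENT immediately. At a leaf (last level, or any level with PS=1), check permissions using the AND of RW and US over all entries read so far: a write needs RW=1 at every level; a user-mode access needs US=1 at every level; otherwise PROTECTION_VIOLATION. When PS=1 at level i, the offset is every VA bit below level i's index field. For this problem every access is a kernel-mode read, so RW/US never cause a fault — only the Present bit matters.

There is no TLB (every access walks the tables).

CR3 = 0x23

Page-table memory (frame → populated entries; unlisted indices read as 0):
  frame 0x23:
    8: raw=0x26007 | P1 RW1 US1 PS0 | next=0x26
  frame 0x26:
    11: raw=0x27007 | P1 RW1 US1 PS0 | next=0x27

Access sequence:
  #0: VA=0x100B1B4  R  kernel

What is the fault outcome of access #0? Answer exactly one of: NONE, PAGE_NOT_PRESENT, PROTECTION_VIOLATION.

Walk each access:
#0 VA=0x100B1B4 (r,kernel):
  [0] read 0x23 idx=8: raw=0x26007 flags P=1 W=1 U=1 S=0
  [1] read 0x26 idx=11: raw=0x27007 flags P=1 W=1 U=1 S=0
  ⇒ phys 0x271B4  [2 reads]

Access #0 fault: NONE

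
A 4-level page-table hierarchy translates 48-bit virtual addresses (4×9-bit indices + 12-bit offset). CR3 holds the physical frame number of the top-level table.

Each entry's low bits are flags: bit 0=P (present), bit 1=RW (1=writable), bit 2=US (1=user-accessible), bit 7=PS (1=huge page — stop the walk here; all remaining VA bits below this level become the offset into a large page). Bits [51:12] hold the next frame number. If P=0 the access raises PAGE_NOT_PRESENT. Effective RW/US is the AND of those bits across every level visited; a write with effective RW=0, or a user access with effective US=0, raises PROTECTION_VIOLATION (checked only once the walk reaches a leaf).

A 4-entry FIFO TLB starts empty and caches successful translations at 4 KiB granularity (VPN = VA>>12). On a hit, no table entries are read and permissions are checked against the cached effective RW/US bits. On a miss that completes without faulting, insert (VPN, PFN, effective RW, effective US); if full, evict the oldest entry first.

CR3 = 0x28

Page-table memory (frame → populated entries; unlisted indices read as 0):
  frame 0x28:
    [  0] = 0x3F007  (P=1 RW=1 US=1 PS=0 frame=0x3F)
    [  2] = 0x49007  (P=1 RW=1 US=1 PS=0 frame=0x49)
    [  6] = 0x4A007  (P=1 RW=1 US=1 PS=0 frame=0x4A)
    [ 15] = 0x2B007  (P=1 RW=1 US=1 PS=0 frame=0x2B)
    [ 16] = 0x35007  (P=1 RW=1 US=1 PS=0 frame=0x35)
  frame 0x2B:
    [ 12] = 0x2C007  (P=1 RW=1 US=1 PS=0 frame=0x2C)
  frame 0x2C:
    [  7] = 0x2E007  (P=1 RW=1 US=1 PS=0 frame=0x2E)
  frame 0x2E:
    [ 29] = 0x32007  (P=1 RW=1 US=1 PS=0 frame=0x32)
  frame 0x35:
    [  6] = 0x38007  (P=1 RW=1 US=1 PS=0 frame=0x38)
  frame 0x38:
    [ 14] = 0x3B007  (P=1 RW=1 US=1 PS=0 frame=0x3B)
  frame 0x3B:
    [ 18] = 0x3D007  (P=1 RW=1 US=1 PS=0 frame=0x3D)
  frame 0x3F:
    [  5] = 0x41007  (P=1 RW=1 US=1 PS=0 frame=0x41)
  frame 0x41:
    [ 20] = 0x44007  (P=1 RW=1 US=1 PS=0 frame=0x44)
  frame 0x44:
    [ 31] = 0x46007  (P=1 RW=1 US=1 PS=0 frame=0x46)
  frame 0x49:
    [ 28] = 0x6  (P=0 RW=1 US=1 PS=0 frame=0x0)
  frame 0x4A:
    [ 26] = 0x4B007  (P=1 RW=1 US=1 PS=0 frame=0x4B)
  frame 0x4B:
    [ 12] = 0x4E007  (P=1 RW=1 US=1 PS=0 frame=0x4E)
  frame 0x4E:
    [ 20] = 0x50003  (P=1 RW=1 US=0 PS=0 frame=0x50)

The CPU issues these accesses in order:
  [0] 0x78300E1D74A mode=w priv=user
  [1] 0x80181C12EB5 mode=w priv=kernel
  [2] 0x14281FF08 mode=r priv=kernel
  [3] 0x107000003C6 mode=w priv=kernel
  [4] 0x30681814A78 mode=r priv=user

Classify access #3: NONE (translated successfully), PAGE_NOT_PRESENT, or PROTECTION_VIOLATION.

Trace:
#0 VA=0x78300E1D74A (w,user):
  L0 @0x28[15] → 0x2B007  P=1,RW=1,US=1,PS=0
  L1 @0x2B[12] → 0x2C007  P=1,RW=1,US=1,PS=0
  L2 @0x2C[7] → 0x2E007  P=1,RW=1,US=1,PS=0
  L3 @0x2E[29] → 0x32007  P=1,RW=1,US=1,PS=0
  ✓ 0x3274A  — 4 lookups
#1 VA=0x80181C12EB5 (w,kernel):
  L0 @0x28[16] → 0x35007  P=1,RW=1,US=1,PS=0
  L1 @0x35[6] → 0x38007  P=1,RW=1,US=1,PS=0
  L2 @0x38[14] → 0x3B007  P=1,RW=1,US=1,PS=0
  L3 @0x3B[18] → 0x3D007  P=1,RW=1,US=1,PS=0
  ✓ 0x3DEB5  — 4 lookups
#2 VA=0x14281FF08 (r,kernel):
  L0 @0x28[0] → 0x3F007  P=1,RW=1,US=1,PS=0
  L1 @0x3F[5] → 0x41007  P=1,RW=1,US=1,PS=0
  L2 @0x41[20] → 0x44007  P=1,RW=1,US=1,PS=0
  L3 @0x44[31] → 0x46007  P=1,RW=1,US=1,PS=0
  ✓ 0x46F08  — 4 lookups
#3 VA=0x107000003C6 (w,kernel):
  L0 @0x28[2] → 0x49007  P=1,RW=1,US=1,PS=0
  L1 @0x49[28] → 0x6  P=0,RW=1,US=1,PS=0
  ✗ PAGE_NOT_PRESENT  [2 reads]
#4 VA=0x30681814A78 (r,user):
  L0 @0x28[6] → 0x4A007  P=1,RW=1,US=1,PS=0
  L1 @0x4A[26] → 0x4B007  P=1,RW=1,US=1,PS=0
  L2 @0x4B[12] → 0x4E007  P=1,RW=1,US=1,PS=0
  L3 @0x4E[20] → 0x50003  P=1,RW=1,US=0,PS=0
  ✗ PROTECTION_VIOLATION  [4 reads]

Access #3 fault: PAGE_NOT_PRESENT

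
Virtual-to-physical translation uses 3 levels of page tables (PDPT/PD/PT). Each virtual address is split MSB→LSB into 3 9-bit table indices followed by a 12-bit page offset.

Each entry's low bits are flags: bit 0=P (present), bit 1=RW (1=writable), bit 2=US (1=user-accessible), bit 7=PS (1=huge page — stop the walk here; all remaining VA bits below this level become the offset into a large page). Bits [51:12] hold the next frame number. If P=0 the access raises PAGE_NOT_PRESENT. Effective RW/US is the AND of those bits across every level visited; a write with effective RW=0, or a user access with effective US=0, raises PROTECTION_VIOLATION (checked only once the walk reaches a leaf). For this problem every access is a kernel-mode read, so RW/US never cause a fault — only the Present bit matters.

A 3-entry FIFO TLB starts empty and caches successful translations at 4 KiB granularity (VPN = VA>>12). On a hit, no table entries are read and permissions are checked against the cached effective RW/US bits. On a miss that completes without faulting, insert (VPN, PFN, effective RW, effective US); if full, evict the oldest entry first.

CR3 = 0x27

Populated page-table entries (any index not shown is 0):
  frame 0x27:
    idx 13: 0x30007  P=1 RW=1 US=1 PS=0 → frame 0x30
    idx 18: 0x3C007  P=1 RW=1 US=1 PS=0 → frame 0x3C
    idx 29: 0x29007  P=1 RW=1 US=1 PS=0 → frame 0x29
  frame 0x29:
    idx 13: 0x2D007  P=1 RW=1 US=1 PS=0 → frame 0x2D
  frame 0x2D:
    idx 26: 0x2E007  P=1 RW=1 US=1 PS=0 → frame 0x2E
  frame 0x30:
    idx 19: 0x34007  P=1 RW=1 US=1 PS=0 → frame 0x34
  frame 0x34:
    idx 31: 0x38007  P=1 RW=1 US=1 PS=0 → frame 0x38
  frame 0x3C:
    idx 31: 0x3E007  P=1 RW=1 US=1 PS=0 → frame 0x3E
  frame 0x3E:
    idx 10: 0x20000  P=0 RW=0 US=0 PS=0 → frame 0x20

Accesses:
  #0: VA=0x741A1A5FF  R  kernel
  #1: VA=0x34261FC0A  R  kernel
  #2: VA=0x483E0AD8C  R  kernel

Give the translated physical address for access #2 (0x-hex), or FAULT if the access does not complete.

Per-access translation:
#0 VA=0x741A1A5FF (r,kernel):
  L0: frame=0x27 idx=29 entry=0x29007 [P=1 RW=1 US=1 PS=0]
  L1: frame=0x29 idx=13 entry=0x2D007 [P=1 RW=1 US=1 PS=0]
  L2: frame=0x2D idx=26 entry=0x2E007 [P=1 RW=1 US=1 PS=0]
  → PA=0x2E5FF  (3 entries read)
#1 VA=0x34261FC0A (r,kernel):
  L0: frame=0x27 idx=13 entry=0x30007 [P=1 RW=1 US=1 PS=0]
  L1: frame=0x30 idx=19 entry=0x34007 [P=1 RW=1 US=1 PS=0]
  L2: frame=0x34 idx=31 entry=0x38007 [P=1 RW=1 US=1 PS=0]
  → PA=0x38C0A  (3 entries read)
#2 VA=0x483E0AD8C (r,kernel):
  L0: frame=0x27 idx=18 entry=0x3C007 [P=1 RW=1 US=1 PS=0]
  L1: frame=0x3C idx=31 entry=0x3E007 [P=1 RW=1 US=1 PS=0]
  L2: frame=0x3E idx=10 entry=0x20000 [P=0 RW=0 US=0 PS=0]
  → PAGE_NOT_PRESENT  (3 entries read)

Access #2 PA: FAULT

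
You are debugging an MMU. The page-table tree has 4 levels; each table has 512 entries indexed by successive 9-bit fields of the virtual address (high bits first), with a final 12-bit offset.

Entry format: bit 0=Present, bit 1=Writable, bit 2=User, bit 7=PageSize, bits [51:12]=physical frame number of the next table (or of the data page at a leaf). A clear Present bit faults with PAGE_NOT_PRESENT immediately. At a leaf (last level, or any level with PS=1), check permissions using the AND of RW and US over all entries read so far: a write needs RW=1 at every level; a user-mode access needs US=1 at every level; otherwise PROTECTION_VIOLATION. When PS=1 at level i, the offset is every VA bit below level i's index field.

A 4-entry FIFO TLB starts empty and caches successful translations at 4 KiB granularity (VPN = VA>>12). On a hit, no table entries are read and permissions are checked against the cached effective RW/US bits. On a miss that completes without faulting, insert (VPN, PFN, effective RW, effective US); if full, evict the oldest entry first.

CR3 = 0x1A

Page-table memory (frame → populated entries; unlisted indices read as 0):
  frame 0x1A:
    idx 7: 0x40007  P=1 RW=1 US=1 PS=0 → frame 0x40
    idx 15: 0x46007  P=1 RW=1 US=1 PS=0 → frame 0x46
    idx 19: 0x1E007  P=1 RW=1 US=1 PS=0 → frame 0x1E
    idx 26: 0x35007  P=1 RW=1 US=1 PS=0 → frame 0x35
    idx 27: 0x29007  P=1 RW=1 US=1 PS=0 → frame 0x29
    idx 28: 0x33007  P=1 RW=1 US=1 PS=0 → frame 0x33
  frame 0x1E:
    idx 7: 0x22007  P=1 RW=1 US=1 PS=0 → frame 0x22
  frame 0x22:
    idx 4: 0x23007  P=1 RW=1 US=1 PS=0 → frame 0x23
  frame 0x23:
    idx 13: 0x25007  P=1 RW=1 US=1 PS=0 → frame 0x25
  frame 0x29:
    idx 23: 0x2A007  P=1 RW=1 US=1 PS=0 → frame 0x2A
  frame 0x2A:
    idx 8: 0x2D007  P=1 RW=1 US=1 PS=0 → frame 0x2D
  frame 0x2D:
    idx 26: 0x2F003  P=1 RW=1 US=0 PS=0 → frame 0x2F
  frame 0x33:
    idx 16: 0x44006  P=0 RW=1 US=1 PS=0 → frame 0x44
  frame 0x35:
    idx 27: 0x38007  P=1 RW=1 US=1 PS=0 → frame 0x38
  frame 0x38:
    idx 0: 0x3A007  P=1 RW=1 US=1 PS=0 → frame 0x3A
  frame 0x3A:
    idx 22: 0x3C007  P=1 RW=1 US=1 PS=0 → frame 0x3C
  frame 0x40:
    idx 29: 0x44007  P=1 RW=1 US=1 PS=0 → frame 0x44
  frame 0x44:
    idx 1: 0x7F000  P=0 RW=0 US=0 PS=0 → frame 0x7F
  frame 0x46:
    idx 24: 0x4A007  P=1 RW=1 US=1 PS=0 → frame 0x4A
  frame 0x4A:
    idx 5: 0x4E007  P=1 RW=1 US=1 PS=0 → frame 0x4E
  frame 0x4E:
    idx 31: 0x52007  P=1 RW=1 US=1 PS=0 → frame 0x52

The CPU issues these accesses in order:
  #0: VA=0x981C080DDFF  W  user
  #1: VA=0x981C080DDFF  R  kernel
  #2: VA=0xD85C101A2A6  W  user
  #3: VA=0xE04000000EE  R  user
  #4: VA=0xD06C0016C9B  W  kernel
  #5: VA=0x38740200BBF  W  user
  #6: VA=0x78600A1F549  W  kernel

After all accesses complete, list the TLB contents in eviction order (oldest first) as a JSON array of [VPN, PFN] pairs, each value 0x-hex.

Trace:
#0 VA=0x981C080DDFF (w,user):
  L0 @0x1A[19] → 0x1E007  P=1,RW=1,US=1,PS=0
  L1 @0x1E[7] → 0x22007  P=1,RW=1,US=1,PS=0
  L2 @0x22[4] → 0x23007  P=1,RW=1,US=1,PS=0
  L3 @0x23[13] → 0x25007  P=1,RW=1,US=1,PS=0
  ✓ 0x25DFF  — 4 lookups
#1 VA=0x981C080DDFF (r,kernel):
  TLB hit vpn=0x981C080D → PA=0x25DFF
#2 VA=0xD85C101A2A6 (w,user):
  L0 @0x1A[27] → 0x29007  P=1,RW=1,US=1,PS=0
  L1 @0x29[23] → 0x2A007  P=1,RW=1,US=1,PS=0
  L2 @0x2A[8] → 0x2D007  P=1,RW=1,US=1,PS=0
  L3 @0x2D[26] → 0x2F003  P=1,RW=1,US=0,PS=0
  ⇒ fault: PROTECTION_VIOLATION  — 4 lookups
#3 VA=0xE04000000EE (r,user):
  L0 @0x1A[28] → 0x33007  P=1,RW=1,US=1,PS=0
  L1 @0x33[16] → 0x44006  P=0,RW=1,US=1,PS=0
  ⇒ fault: PAGE_NOT_PRESENT  — 2 lookups
#4 VA=0xD06C0016C9B (w,kernel):
  L0 @0x1A[26] → 0x35007  P=1,RW=1,US=1,PS=0
  L1 @0x35[27] → 0x38007  P=1,RW=1,US=1,PS=0
  L2 @0x38[0] → 0x3A007  P=1,RW=1,US=1,PS=0
  L3 @0x3A[22] → 0x3C007  P=1,RW=1,US=1,PS=0
  ✓ 0x3CC9B  — 4 lookups
#5 VA=0x38740200BBF (w,user):
  L0 @0x1A[7] → 0x40007  P=1,RW=1,US=1,PS=0
  L1 @0x40[29] → 0x44007  P=1,RW=1,US=1,PS=0
  L2 @0x44[1] → 0x7F000  P=0,RW=0,US=0,PS=0
  ⇒ fault: PAGE_NOT_PRESENT  — 3 lookups
#6 VA=0x78600A1F549 (w,kernel):
  L0 @0x1A[15] → 0x46007  P=1,RW=1,US=1,PS=0
  L1 @0x46[24] → 0x4A007  P=1,RW=1,US=1,PS=0
  L2 @0x4A[5] → 0x4E007  P=1,RW=1,US=1,PS=0
  L3 @0x4E[31] → 0x52007  P=1,RW=1,US=1,PS=0
  ✓ 0x52549  — 4 lookups

TLB: [["0x981C080D", "0x25"], ["0xD06C0016", "0x3C"], ["0x78600A1F", "0x52"]]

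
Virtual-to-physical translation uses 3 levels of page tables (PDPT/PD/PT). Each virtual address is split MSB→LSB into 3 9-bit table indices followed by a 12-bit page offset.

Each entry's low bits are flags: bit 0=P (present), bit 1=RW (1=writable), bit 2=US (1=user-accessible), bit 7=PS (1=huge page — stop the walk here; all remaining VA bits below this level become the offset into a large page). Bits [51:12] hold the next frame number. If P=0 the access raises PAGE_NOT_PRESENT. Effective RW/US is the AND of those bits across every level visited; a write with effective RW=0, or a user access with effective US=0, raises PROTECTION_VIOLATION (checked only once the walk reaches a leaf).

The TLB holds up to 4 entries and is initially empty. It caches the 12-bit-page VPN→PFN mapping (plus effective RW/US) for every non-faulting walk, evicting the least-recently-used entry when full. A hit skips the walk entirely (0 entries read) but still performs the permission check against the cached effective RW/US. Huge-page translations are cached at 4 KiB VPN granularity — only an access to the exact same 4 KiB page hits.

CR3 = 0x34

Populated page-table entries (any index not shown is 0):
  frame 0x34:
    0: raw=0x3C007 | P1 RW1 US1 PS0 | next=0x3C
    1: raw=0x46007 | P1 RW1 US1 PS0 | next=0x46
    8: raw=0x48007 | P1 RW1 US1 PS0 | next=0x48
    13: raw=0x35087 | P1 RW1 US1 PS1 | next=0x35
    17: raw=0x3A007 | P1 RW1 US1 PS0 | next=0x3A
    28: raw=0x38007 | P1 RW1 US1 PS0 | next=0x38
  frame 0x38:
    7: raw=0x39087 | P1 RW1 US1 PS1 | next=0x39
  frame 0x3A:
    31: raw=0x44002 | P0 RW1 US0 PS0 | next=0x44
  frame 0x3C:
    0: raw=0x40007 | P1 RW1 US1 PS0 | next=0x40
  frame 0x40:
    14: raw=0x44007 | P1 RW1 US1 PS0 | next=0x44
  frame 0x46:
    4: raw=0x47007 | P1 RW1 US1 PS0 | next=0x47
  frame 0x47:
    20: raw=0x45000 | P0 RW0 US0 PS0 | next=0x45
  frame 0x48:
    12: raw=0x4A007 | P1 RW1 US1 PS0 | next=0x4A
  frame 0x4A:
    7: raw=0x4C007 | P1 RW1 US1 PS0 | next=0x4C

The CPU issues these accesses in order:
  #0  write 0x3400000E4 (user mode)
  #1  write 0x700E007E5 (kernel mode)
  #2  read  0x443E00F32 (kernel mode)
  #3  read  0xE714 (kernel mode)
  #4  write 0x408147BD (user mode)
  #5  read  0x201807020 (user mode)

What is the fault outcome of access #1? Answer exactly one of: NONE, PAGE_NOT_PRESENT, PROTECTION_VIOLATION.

Walk each access:
#0 VA=0x3400000E4 (w,user):
  L0 @0x34[13] → 0x35087  P=1,RW=1,US=1,PS=1
  ⇒ phys 0x350E4 (huge @L0)  [1 reads]
#1 VA=0x700E007E5 (w,kernel):
  L0 @0x34[28] → 0x38007  P=1,RW=1,US=1,PS=0
  L1 @0x38[7] → 0x39087  P=1,RW=1,US=1,PS=1
  ⇒ phys 0x397E5 (huge @L1)  [2 reads]
#2 VA=0x443E00F32 (r,kernel):
  L0 @0x34[17] → 0x3A007  P=1,RW=1,US=1,PS=0
  L1 @0x3A[31] → 0x44002  P=0,RW=1,US=0,PS=0
  → PAGE_NOT_PRESENT  (2 entries read)
#3 VA=0xE714 (r,kernel):
  L0 @0x34[0] → 0x3C007  P=1,RW=1,US=1,PS=0
  L1 @0x3C[0] → 0x40007  P=1,RW=1,US=1,PS=0
  L2 @0x40[14] → 0x44007  P=1,RW=1,US=1,PS=0
  ⇒ phys 0x44714  [3 reads]
#4 VA=0x408147BD (w,user):
  L0 @0x34[1] → 0x46007  P=1,RW=1,US=1,PS=0
  L1 @0x46[4] → 0x47007  P=1,RW=1,US=1,PS=0
  L2 @0x47[20] → 0x45000  P=0,RW=0,US=0,PS=0
  → PAGE_NOT_PRESENT  (3 entries read)
#5 VA=0x201807020 (r,user):
  L0 @0x34[8] → 0x48007  P=1,RW=1,US=1,PS=0
  L1 @0x48[12] → 0x4A007  P=1,RW=1,US=1,PS=0
  L2 @0x4A[7] → 0x4C007  P=1,RW=1,US=1,PS=0
  ⇒ phys 0x4C020  [3 reads]

Access #1 fault: NONE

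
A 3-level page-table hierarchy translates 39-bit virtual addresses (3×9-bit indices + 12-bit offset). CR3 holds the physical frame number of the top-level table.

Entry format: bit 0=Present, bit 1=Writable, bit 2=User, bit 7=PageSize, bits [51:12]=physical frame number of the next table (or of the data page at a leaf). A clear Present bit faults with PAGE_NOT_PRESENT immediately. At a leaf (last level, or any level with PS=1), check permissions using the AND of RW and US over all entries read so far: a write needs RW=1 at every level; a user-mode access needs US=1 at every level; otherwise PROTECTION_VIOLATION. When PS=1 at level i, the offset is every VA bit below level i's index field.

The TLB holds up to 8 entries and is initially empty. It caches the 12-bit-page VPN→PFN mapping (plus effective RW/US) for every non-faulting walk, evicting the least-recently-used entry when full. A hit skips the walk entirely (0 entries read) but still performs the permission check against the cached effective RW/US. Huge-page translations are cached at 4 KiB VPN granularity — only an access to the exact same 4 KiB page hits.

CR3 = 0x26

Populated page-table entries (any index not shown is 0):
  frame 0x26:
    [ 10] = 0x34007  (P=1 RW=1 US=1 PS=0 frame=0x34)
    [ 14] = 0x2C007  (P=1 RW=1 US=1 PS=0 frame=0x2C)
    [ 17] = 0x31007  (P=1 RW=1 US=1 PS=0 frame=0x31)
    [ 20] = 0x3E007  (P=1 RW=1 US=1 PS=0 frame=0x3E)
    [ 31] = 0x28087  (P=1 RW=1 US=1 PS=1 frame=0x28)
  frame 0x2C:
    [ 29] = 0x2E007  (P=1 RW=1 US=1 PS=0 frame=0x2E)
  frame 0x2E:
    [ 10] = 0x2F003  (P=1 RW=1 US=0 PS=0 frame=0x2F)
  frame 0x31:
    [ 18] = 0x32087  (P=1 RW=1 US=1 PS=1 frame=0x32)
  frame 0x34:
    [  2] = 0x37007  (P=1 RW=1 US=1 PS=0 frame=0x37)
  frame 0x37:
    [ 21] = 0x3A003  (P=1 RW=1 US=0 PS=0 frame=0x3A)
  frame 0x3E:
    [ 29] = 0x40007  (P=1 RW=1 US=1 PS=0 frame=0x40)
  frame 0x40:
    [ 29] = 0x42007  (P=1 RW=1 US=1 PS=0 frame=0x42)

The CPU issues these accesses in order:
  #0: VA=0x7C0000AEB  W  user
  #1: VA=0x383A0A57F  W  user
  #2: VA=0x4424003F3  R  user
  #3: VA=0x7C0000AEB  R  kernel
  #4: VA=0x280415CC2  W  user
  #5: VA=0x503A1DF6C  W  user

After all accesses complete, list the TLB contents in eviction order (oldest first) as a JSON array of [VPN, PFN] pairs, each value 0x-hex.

Trace:
#0 VA=0x7C0000AEB (w,user):
  L0 @0x26[31] → 0x28087  P=1,RW=1,US=1,PS=1
  ⇒ phys 0x28AEB (huge @L0)  [1 reads]
#1 VA=0x383A0A57F (w,user):
  L0 @0x26[14] → 0x2C007  P=1,RW=1,US=1,PS=0
  L1 @0x2C[29] → 0x2E007  P=1,RW=1,US=1,PS=0
  L2 @0x2E[10] → 0x2F003  P=1,RW=1,US=0,PS=0
  ✗ PROTECTION_VIOLATION  [3 reads]
#2 VA=0x4424003F3 (r,user):
  L0 @0x26[17] → 0x31007  P=1,RW=1,US=1,PS=0
  L1 @0x31[18] → 0x32087  P=1,RW=1,US=1,PS=1
  ⇒ phys 0x323F3 (huge @L1)  [2 reads]
#3 VA=0x7C0000AEB (r,kernel):
  TLB hit vpn=0x7C0000 → PA=0x28AEB
#4 VA=0x280415CC2 (w,user):
  L0 @0x26[10] → 0x34007  P=1,RW=1,US=1,PS=0
  L1 @0x34[2] → 0x37007  P=1,RW=1,US=1,PS=0
  L2 @0x37[21] → 0x3A003  P=1,RW=1,US=0,PS=0
  ✗ PROTECTION_VIOLATION  [3 reads]
#5 VA=0x503A1DF6C (w,user):
  L0 @0x26[20] → 0x3E007  P=1,RW=1,US=1,PS=0
  L1 @0x3E[29] → 0x40007  P=1,RW=1,US=1,PS=0
  L2 @0x40[29] → 0x42007  P=1,RW=1,US=1,PS=0
  ⇒ phys 0x42F6C  [3 reads]

TLB: [["0x442400", "0x32"], ["0x7C0000", "0x28"], ["0x503A1D", "0x42"]]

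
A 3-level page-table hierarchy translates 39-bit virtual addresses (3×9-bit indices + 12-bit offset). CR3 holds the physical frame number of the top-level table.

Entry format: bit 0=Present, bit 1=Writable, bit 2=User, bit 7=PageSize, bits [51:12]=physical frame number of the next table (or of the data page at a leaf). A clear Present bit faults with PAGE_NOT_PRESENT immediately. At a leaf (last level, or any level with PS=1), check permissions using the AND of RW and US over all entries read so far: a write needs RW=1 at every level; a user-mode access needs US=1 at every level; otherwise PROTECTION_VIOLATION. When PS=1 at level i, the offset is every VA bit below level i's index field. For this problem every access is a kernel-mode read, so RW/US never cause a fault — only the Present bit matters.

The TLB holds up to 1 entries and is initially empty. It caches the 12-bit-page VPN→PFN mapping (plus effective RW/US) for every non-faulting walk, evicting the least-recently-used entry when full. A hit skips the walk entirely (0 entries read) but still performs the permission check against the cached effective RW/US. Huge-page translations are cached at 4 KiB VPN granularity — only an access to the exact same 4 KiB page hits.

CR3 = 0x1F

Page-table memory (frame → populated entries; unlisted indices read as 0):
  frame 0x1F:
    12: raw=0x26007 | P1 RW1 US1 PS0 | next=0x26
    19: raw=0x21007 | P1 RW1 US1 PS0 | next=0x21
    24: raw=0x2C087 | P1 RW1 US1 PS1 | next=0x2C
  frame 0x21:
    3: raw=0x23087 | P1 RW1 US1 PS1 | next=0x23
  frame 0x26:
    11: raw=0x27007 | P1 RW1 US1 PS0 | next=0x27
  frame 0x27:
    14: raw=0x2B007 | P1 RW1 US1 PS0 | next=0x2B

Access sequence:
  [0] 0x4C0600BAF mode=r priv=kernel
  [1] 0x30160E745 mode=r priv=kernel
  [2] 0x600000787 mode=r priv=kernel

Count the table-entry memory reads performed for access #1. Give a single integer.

Per-access translation:
#0 VA=0x4C0600BAF (r,kernel):
  L0 @0x1F[19] → 0x21007  P=1,RW=1,US=1,PS=0
  L1 @0x21[3] → 0x23087  P=1,RW=1,US=1,PS=1
  ✓ 0x23BAF (huge @L1)  — 2 lookups
#1 VA=0x30160E745 (r,kernel):
  L0 @0x1F[12] → 0x26007  P=1,RW=1,US=1,PS=0
  L1 @0x26[11] → 0x27007  P=1,RW=1,US=1,PS=0
  L2 @0x27[14] → 0x2B007  P=1,RW=1,US=1,PS=0
  ✓ 0x2B745  — 3 lookups
#2 VA=0x600000787 (r,kernel):
  L0 @0x1F[24] → 0x2C087  P=1,RW=1,US=1,PS=1
  ✓ 0x2C787 (huge @L0)  — 1 lookups

Entries read for #1: 3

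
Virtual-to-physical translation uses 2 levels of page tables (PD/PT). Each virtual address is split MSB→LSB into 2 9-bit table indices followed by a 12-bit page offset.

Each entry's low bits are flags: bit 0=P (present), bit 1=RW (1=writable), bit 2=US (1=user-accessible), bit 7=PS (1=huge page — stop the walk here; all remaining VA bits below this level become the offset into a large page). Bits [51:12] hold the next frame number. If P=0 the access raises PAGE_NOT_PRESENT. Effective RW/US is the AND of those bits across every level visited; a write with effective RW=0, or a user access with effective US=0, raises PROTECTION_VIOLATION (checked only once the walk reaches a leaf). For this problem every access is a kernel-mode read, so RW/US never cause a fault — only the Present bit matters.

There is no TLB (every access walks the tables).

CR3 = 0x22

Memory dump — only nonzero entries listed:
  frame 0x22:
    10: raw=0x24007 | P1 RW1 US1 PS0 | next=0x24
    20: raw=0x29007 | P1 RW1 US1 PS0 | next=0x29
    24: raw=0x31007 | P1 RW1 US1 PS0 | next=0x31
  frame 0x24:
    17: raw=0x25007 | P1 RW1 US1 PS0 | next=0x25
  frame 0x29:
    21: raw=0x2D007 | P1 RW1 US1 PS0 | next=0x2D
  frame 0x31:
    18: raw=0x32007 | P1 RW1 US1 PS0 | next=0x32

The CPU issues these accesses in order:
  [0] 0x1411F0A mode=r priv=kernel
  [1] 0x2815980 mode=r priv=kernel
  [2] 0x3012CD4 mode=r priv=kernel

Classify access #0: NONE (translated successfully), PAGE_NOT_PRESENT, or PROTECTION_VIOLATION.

Trace:
#0 VA=0x1411F0A (r,kernel):
  L0 @0x22[10] → 0x24007  P=1,RW=1,US=1,PS=0
  L1 @0x24[17] → 0x25007  P=1,RW=1,US=1,PS=0
  ⇒ phys 0x25F0A  [2 reads]
#1 VA=0x2815980 (r,kernel):
  L0 @0x22[20] → 0x29007  P=1,RW=1,US=1,PS=0
  L1 @0x29[21] → 0x2D007  P=1,RW=1,US=1,PS=0
  ⇒ phys 0x2D980  [2 reads]
#2 VA=0x3012CD4 (r,kernel):
  L0 @0x22[24] → 0x31007  P=1,RW=1,US=1,PS=0
  L1 @0x31[18] → 0x32007  P=1,RW=1,US=1,PS=0
  ⇒ phys 0x32CD4  [2 reads]

Access #0 fault: NONE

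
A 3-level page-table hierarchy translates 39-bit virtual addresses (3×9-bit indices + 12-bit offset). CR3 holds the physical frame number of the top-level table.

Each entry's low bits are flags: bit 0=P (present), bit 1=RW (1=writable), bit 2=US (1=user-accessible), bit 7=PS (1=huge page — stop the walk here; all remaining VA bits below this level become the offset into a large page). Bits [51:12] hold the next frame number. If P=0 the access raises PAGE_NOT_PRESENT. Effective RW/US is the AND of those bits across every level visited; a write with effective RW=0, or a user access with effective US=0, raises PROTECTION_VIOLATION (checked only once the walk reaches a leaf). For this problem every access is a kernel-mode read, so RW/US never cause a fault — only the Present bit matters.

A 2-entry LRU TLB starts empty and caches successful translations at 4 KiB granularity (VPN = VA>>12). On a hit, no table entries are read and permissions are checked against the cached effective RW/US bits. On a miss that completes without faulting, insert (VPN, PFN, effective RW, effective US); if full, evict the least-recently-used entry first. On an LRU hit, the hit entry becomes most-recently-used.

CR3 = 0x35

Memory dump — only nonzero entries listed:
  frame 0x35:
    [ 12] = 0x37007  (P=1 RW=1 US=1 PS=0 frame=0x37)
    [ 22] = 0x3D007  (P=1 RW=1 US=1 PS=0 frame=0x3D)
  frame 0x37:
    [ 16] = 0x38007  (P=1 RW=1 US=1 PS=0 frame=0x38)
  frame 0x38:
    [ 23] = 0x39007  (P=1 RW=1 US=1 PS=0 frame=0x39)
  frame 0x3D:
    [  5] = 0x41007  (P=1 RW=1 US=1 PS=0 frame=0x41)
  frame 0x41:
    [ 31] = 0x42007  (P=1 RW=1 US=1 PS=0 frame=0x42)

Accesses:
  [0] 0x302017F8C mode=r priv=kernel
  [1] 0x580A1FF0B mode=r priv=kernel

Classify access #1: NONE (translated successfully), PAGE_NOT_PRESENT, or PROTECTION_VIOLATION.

Walk each access:
#0 VA=0x302017F8C (r,kernel):
  L0 @0x35[12] → 0x37007  P=1,RW=1,US=1,PS=0
  L1 @0x37[16] → 0x38007  P=1,RW=1,US=1,PS=0
  L2 @0x38[23] → 0x39007  P=1,RW=1,US=1,PS=0
  → PA=0x39F8C  (3 entries read)
#1 VA=0x580A1FF0B (r,kernel):
  L0 @0x35[22] → 0x3D007  P=1,RW=1,US=1,PS=0
  L1 @0x3D[5] → 0x41007  P=1,RW=1,US=1,PS=0
  L2 @0x41[31] → 0x42007  P=1,RW=1,US=1,PS=0
  → PA=0x42F0B  (3 entries read)

Access #1 fault: NONE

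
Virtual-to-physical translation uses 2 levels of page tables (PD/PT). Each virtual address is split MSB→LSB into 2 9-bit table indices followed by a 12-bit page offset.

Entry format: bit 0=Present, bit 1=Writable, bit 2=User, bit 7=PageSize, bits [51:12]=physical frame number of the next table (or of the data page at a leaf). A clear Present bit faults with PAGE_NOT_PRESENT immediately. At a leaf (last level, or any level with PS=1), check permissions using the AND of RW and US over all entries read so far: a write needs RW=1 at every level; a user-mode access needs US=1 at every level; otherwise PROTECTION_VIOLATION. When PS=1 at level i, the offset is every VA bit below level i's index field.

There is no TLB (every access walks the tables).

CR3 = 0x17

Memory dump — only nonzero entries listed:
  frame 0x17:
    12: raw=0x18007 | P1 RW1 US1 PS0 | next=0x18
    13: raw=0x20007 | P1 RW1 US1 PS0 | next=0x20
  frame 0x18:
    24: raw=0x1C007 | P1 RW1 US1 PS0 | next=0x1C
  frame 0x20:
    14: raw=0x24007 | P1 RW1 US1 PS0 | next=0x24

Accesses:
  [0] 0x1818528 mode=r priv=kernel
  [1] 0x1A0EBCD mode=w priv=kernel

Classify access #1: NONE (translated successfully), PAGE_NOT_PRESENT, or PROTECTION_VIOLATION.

Walk each access:
#0 VA=0x1818528 (r,kernel):
  [0] read 0x17 idx=12: raw=0x18007 flags P=1 W=1 U=1 S=0
  [1] read 0x18 idx=24: raw=0x1C007 flags P=1 W=1 U=1 S=0
  → PA=0x1C528  (2 entries read)
#1 VA=0x1A0EBCD (w,kernel):
  [0] read 0x17 idx=13: raw=0x20007 flags P=1 W=1 U=1 S=0
  [1] read 0x20 idx=14: raw=0x24007 flags P=1 W=1 U=1 S=0
  → PA=0x24BCD  (2 entries read)

Access #1 fault: NONE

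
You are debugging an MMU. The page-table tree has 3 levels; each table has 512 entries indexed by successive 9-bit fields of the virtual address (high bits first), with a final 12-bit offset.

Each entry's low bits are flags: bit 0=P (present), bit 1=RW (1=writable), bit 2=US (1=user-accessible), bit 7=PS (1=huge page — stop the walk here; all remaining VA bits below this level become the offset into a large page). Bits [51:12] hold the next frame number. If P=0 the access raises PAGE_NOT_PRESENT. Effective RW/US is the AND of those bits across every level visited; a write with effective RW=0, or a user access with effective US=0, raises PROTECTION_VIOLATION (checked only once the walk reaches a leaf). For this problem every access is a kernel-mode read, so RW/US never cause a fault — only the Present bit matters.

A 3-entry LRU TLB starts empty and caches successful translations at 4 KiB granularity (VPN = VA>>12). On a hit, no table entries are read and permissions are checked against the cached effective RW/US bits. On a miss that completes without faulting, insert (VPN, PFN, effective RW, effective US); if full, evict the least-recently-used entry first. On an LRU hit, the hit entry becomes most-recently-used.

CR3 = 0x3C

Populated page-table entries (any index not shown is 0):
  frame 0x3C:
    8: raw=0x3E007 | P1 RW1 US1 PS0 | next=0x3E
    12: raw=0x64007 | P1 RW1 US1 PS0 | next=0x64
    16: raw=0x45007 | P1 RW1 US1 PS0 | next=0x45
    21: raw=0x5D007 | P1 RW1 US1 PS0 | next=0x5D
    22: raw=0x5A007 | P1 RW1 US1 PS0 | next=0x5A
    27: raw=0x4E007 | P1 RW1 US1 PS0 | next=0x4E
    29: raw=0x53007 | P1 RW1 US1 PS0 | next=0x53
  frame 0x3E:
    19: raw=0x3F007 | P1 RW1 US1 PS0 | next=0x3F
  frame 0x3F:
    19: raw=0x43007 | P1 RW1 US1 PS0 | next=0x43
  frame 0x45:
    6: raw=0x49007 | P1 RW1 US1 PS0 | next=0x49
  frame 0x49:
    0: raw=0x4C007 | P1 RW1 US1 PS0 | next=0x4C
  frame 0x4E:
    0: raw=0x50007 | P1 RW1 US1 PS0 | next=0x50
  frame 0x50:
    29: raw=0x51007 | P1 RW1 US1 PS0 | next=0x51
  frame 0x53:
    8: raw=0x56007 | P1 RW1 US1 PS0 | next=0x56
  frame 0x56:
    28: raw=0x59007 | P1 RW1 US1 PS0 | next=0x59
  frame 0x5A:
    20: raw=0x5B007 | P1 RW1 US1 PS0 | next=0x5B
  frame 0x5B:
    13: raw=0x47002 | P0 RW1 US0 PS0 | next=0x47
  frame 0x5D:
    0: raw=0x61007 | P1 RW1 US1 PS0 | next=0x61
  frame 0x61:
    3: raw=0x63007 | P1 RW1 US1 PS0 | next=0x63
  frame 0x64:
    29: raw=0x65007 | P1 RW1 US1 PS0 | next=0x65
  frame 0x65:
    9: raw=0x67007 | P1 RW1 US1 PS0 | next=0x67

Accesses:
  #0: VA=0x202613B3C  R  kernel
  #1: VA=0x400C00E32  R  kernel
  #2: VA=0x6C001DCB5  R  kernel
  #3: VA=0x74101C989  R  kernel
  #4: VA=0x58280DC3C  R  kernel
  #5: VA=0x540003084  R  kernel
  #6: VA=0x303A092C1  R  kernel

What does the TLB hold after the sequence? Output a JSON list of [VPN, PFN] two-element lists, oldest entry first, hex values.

Trace:
#0 VA=0x202613B3C (r,kernel):
  L0: frame=0x3C idx=8 entry=0x3E007 [P=1 RW=1 US=1 PS=0]
  L1: frame=0x3E idx=19 entry=0x3F007 [P=1 RW=1 US=1 PS=0]
  L2: frame=0x3F idx=19 entry=0x43007 [P=1 RW=1 US=1 PS=0]
  ✓ 0x43B3C  — 3 lookups
#1 VA=0x400C00E32 (r,kernel):
  L0: frame=0x3C idx=16 entry=0x45007 [P=1 RW=1 US=1 PS=0]
  L1: frame=0x45 idx=6 entry=0x49007 [P=1 RW=1 US=1 PS=0]
  L2: frame=0x49 idx=0 entry=0x4C007 [P=1 RW=1 US=1 PS=0]
  ✓ 0x4CE32  — 3 lookups
#2 VA=0x6C001DCB5 (r,kernel):
  L0: frame=0x3C idx=27 entry=0x4E007 [P=1 RW=1 US=1 PS=0]
  L1: frame=0x4E idx=0 entry=0x50007 [P=1 RW=1 US=1 PS=0]
  L2: frame=0x50 idx=29 entry=0x51007 [P=1 RW=1 US=1 PS=0]
  ✓ 0x51CB5  — 3 lookups
#3 VA=0x74101C989 (r,kernel):
  L0: frame=0x3C idx=29 entry=0x53007 [P=1 RW=1 US=1 PS=0]
  L1: frame=0x53 idx=8 entry=0x56007 [P=1 RW=1 US=1 PS=0]
  L2: frame=0x56 idx=28 entry=0x59007 [P=1 RW=1 US=1 PS=0]
  ✓ 0x59989  — 3 lookups
#4 VA=0x58280DC3C (r,kernel):
  L0: frame=0x3C idx=22 entry=0x5A007 [P=1 RW=1 US=1 PS=0]
  L1: frame=0x5A idx=20 entry=0x5B007 [P=1 RW=1 US=1 PS=0]
  L2: frame=0x5B idx=13 entry=0x47002 [P=0 RW=1 US=0 PS=0]
  ⇒ fault: PAGE_NOT_PRESENT  — 3 lookups
#5 VA=0x540003084 (r,kernel):
  L0: frame=0x3C idx=21 entry=0x5D007 [P=1 RW=1 US=1 PS=0]
  L1: frame=0x5D idx=0 entry=0x61007 [P=1 RW=1 US=1 PS=0]
  L2: frame=0x61 idx=3 entry=0x63007 [P=1 RW=1 US=1 PS=0]
  ✓ 0x63084  — 3 lookups
#6 VA=0x303A092C1 (r,kernel):
  L0: frame=0x3C idx=12 entry=0x64007 [P=1 RW=1 US=1 PS=0]
  L1: frame=0x64 idx=29 entry=0x65007 [P=1 RW=1 US=1 PS=0]
  L2: frame=0x65 idx=9 entry=0x67007 [P=1 RW=1 US=1 PS=0]
  ✓ 0x672C1  — 3 lookups

TLB: [["0x74101C", "0x59"], ["0x540003", "0x63"], ["0x303A09", "0x67"]]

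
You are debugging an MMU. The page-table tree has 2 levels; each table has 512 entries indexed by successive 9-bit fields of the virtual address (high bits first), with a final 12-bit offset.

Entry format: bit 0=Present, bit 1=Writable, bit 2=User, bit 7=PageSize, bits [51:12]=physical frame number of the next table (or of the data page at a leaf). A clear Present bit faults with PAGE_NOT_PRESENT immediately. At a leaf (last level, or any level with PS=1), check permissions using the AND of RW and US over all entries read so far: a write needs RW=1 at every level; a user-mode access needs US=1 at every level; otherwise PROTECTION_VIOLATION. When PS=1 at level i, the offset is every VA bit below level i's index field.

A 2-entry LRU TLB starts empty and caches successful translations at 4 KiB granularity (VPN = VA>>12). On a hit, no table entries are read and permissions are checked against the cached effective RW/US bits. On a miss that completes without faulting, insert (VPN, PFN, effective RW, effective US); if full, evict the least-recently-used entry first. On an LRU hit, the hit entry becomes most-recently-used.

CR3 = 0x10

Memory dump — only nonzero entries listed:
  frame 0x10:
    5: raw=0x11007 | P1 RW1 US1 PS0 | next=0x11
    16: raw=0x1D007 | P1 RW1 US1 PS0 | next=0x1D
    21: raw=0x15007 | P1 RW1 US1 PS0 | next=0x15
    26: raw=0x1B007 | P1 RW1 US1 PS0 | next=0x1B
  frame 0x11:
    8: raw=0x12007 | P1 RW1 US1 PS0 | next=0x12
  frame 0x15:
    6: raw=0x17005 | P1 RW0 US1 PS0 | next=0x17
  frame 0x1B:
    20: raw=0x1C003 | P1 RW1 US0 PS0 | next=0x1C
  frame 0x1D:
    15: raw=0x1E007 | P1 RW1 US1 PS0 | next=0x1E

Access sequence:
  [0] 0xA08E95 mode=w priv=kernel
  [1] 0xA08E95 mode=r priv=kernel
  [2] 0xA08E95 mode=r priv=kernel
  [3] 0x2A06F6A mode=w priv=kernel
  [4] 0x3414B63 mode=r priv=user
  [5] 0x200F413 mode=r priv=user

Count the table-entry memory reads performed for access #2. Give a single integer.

Walk each access:
#0 VA=0xA08E95 (w,kernel):
  [0] read 0x10 idx=5: raw=0x11007 flags P=1 W=1 U=1 S=0
  [1] read 0x11 idx=8: raw=0x12007 flags P=1 W=1 U=1 S=0
  ✓ 0x12E95  — 2 lookups
#1 VA=0xA08E95 (r,kernel):
  TLB hit vpn=0xA08 → PA=0x12E95
#2 VA=0xA08E95 (r,kernel):
  TLB hit vpn=0xA08 → PA=0x12E95
#3 VA=0x2A06F6A (w,kernel):
  [0] read 0x10 idx=21: raw=0x15007 flags P=1 W=1 U=1 S=0
  [1] read 0x15 idx=6: raw=0x17005 flags P=1 W=0 U=1 S=0
  ⇒ fault: PROTECTION_VIOLATION  — 2 lookups
#4 VA=0x3414B63 (r,user):
  [0] read 0x10 idx=26: raw=0x1B007 flags P=1 W=1 U=1 S=0
  [1] read 0x1B idx=20: raw=0x1C003 flags P=1 W=1 U=0 S=0
  ⇒ fault: PROTECTION_VIOLATION  — 2 lookups
#5 VA=0x200F413 (r,user):
  [0] read 0x10 idx=16: raw=0x1D007 flags P=1 W=1 U=1 S=0
  [1] read 0x1D idx=15: raw=0x1E007 flags P=1 W=1 U=1 S=0
  ✓ 0x1E413  — 2 lookups

Entries read for #2: 0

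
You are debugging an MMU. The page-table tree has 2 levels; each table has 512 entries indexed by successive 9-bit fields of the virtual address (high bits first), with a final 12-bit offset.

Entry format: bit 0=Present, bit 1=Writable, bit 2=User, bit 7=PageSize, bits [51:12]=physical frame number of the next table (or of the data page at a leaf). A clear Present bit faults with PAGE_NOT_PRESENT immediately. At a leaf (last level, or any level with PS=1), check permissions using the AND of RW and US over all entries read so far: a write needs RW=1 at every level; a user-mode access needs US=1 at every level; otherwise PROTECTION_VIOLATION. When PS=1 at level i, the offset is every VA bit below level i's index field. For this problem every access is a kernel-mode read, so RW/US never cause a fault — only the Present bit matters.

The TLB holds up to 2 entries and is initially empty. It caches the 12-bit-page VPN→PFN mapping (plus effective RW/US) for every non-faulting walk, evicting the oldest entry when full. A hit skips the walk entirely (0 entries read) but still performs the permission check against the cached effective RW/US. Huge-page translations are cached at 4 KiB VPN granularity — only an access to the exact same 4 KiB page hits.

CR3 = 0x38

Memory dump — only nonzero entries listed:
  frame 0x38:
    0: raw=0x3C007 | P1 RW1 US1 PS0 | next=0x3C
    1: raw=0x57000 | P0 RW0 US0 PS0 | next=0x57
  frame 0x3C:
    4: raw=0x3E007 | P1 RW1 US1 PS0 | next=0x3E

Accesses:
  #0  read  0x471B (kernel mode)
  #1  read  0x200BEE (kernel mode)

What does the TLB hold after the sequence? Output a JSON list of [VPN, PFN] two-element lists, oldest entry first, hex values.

Walk each access:
#0 VA=0x471B (r,kernel):
  L0 @0x38[0] → 0x3C007  P=1,RW=1,US=1,PS=0
  L1 @0x3C[4] → 0x3E007  P=1,RW=1,US=1,PS=0
  → PA=0x3E71B  (2 entries read)
#1 VA=0x200BEE (r,kernel):
  L0 @0x38[1] → 0x57000  P=0,RW=0,US=0,PS=0
  → PAGE_NOT_PRESENT  (1 entries read)

TLB: [["0x4", "0x3E"]]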